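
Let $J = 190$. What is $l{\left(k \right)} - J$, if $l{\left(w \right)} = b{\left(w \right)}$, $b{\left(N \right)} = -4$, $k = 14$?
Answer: $-194$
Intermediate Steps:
$l{\left(w \right)} = -4$
$l{\left(k \right)} - J = -4 - 190 = -194$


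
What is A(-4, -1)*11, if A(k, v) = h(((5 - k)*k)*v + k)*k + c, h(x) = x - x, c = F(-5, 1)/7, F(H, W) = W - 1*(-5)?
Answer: 66/7 ≈ 9.4286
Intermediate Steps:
F(H, W) = 5 + W (F(H, W) = W + 5 = 5 + W)
c = 6/7 (c = (5 + 1)/7 = 6*(1/7) = 6/7 ≈ 0.85714)
h(x) = 0
A(k, v) = 6/7 (A(k, v) = 0*k + 6/7 = 0 + 6/7 = 6/7)
A(-4, -1)*11 = (6/7)*11 = 66/7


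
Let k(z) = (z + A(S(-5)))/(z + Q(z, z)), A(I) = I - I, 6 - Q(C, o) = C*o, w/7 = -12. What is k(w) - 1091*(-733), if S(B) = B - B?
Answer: 950846881/1189 ≈ 7.9970e+5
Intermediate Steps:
w = -84 (w = 7*(-12) = -84)
S(B) = 0
Q(C, o) = 6 - C*o
A(I) = 0
k(z) = z/(6 + z - z²) (k(z) = (z + 0)/(z + (6 - z*z)) = z/(z + (6 - z²)) = z/(6 + z - z²))
k(w) - 1091*(-733) = -84/(6 - 84 - 1*(-84)²) - 1091*(-733) = -84/(6 - 84 - 1*7056) + 799703 = -84/(6 - 84 - 7056) + 799703 = -84/(-7134) + 799703 = -84*(-1/7134) + 799703 = 14/1189 + 799703 = 950846881/1189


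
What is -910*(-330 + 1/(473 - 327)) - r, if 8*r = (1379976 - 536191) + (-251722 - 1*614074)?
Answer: 176978363/584 ≈ 3.0305e+5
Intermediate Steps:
r = -22011/8 (r = ((1379976 - 536191) + (-251722 - 1*614074))/8 = (843785 + (-251722 - 614074))/8 = (843785 - 865796)/8 = (⅛)*(-22011) = -22011/8 ≈ -2751.4)
-910*(-330 + 1/(473 - 327)) - r = -910*(-330 + 1/(473 - 327)) - 1*(-22011/8) = -910*(-330 + 1/146) + 22011/8 = -910*(-48179/146) + 22011/8 = 21921445/73 + 22011/8 = 176978363/584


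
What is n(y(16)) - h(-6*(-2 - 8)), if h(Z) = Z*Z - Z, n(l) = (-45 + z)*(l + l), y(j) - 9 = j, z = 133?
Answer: 860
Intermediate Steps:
y(j) = 9 + j
n(l) = 176*l (n(l) = (-45 + 133)*(l + l) = 88*(2*l) = 176*l)
h(Z) = Z² - Z
n(y(16)) - h(-6*(-2 - 8)) = 176*(9 + 16) - (-6*(-2 - 8))*(-1 - 6*(-2 - 8)) = 176*25 - (-6*(-10))*(-1 - 6*(-10)) = 4400 - 60*(-1 + 60) = 4400 - 60*59 = 4400 - 1*3540 = 4400 - 3540 = 860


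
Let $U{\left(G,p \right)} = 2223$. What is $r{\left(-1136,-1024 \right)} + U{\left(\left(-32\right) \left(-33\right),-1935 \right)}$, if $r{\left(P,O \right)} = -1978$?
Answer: $245$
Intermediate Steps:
$r{\left(-1136,-1024 \right)} + U{\left(\left(-32\right) \left(-33\right),-1935 \right)} = -1978 + 2223 = 245$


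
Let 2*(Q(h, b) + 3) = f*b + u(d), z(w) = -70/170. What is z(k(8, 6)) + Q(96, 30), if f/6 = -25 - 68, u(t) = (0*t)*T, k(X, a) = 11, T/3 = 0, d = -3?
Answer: -142348/17 ≈ -8373.4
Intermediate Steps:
T = 0 (T = 3*0 = 0)
u(t) = 0 (u(t) = (0*t)*0 = 0*0 = 0)
z(w) = -7/17 (z(w) = -70*1/170 = -7/17)
f = -558 (f = 6*(-25 - 68) = 6*(-93) = -558)
Q(h, b) = -3 - 279*b (Q(h, b) = -3 + (-558*b + 0)/2 = -3 + (-558*b)/2 = -3 - 279*b)
z(k(8, 6)) + Q(96, 30) = -7/17 + (-3 - 279*30) = -7/17 + (-3 - 8370) = -7/17 - 8373 = -142348/17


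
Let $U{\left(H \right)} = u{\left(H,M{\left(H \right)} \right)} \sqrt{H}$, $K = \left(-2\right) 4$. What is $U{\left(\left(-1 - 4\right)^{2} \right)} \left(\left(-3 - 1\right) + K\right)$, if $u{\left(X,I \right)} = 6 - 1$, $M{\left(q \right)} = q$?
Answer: $-300$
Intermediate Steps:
$K = -8$
$u{\left(X,I \right)} = 5$
$U{\left(H \right)} = 5 \sqrt{H}$
$U{\left(\left(-1 - 4\right)^{2} \right)} \left(\left(-3 - 1\right) + K\right) = 5 \sqrt{\left(-1 - 4\right)^{2}} \left(\left(-3 - 1\right) - 8\right) = 5 \sqrt{\left(-5\right)^{2}} \left(-4 - 8\right) = 5 \sqrt{25} \left(-12\right) = 5 \cdot 5 \left(-12\right) = 25 \left(-12\right) = -300$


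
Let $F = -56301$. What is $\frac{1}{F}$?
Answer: $- \frac{1}{56301} \approx -1.7762 \cdot 10^{-5}$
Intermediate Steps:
$\frac{1}{F} = \frac{1}{-56301} = - \frac{1}{56301}$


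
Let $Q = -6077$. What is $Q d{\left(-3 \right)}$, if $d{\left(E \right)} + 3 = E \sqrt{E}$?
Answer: $18231 + 18231 i \sqrt{3} \approx 18231.0 + 31577.0 i$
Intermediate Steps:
$d{\left(E \right)} = -3 + E^{\frac{3}{2}}$ ($d{\left(E \right)} = -3 + E \sqrt{E} = -3 + E^{\frac{3}{2}}$)
$Q d{\left(-3 \right)} = - 6077 \left(-3 + \left(-3\right)^{\frac{3}{2}}\right) = - 6077 \left(-3 - 3 i \sqrt{3}\right) = 18231 + 18231 i \sqrt{3}$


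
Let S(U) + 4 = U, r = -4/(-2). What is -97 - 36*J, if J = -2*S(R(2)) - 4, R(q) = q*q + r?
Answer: 191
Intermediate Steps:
r = 2 (r = -4*(-1/2) = 2)
R(q) = 2 + q**2 (R(q) = q*q + 2 = q**2 + 2 = 2 + q**2)
S(U) = -4 + U
J = -8 (J = -2*(-4 + (2 + 2**2)) - 4 = -2*(-4 + (2 + 4)) - 4 = -2*(-4 + 6) - 4 = -2*2 - 4 = -4 - 4 = -8)
-97 - 36*J = -97 - 36*(-8) = -97 + 288 = 191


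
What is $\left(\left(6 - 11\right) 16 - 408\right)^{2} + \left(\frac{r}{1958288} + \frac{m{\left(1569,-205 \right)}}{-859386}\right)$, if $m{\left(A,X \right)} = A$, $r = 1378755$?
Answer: $\frac{66796623725017125}{280487548528} \approx 2.3814 \cdot 10^{5}$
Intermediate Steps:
$\left(\left(6 - 11\right) 16 - 408\right)^{2} + \left(\frac{r}{1958288} + \frac{m{\left(1569,-205 \right)}}{-859386}\right) = \left(\left(6 - 11\right) 16 - 408\right)^{2} + \left(\frac{1378755}{1958288} + \frac{1569}{-859386}\right) = \left(\left(-5\right) 16 - 408\right)^{2} + \left(1378755 \cdot \frac{1}{1958288} + 1569 \left(- \frac{1}{859386}\right)\right) = \left(-80 - 408\right)^{2} + \left(\frac{1378755}{1958288} - \frac{523}{286462}\right) = \left(-488\right)^{2} + \frac{196968365093}{280487548528} = 238144 + \frac{196968365093}{280487548528} = \frac{66796623725017125}{280487548528}$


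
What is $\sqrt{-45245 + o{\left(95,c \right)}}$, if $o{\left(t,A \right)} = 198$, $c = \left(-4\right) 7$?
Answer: $i \sqrt{45047} \approx 212.24 i$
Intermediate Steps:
$c = -28$
$\sqrt{-45245 + o{\left(95,c \right)}} = \sqrt{-45245 + 198} = \sqrt{-45047} = i \sqrt{45047}$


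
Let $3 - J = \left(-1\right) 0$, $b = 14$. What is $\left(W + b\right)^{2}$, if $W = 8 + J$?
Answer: $625$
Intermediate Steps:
$J = 3$ ($J = 3 - \left(-1\right) 0 = 3 - 0 = 3 + 0 = 3$)
$W = 11$ ($W = 8 + 3 = 11$)
$\left(W + b\right)^{2} = \left(11 + 14\right)^{2} = 25^{2} = 625$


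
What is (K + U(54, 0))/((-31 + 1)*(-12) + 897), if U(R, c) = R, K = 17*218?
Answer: 3760/1257 ≈ 2.9912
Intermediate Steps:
K = 3706
(K + U(54, 0))/((-31 + 1)*(-12) + 897) = (3706 + 54)/((-31 + 1)*(-12) + 897) = 3760/(-30*(-12) + 897) = 3760/(360 + 897) = 3760/1257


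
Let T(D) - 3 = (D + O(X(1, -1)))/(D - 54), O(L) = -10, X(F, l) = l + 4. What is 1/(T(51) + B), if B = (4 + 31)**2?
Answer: 3/3643 ≈ 0.00082350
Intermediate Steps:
X(F, l) = 4 + l
T(D) = 3 + (-10 + D)/(-54 + D) (T(D) = 3 + (D - 10)/(D - 54) = 3 + (-10 + D)/(-54 + D))
B = 1225 (B = 35**2 = 1225)
1/(T(51) + B) = 1/(4*(-43 + 51)/(-54 + 51) + 1225) = 1/(4*8/(-3) + 1225) = 1/(4*(-1/3)*8 + 1225) = 1/(-32/3 + 1225) = 1/(3643/3) = 3/3643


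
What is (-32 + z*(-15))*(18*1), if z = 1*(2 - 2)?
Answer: -576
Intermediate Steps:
z = 0 (z = 1*0 = 0)
(-32 + z*(-15))*(18*1) = (-32 + 0*(-15))*(18*1) = (-32 + 0)*18 = -32*18 = -576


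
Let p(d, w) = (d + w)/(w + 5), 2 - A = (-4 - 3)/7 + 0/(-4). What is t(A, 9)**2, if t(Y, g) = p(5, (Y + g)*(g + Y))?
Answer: 1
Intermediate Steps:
A = 3 (A = 2 - ((-4 - 3)/7 + 0/(-4)) = 2 - (-7*1/7 + 0*(-1/4)) = 2 - (-1 + 0) = 2 - 1*(-1) = 2 + 1 = 3)
p(d, w) = (d + w)/(5 + w)
t(Y, g) = 1 (t(Y, g) = (5 + (Y + g)*(g + Y))/(5 + (Y + g)*(g + Y)) = (5 + (Y + g)*(Y + g))/(5 + (Y + g)*(Y + g)) = (5 + (Y + g)**2)/(5 + (Y + g)**2) = 1)
t(A, 9)**2 = 1**2 = 1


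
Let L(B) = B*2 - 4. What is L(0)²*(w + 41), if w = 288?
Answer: 5264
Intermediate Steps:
L(B) = -4 + 2*B (L(B) = 2*B - 4 = -4 + 2*B)
L(0)²*(w + 41) = (-4 + 2*0)²*(288 + 41) = (-4 + 0)²*329 = (-4)²*329 = 16*329 = 5264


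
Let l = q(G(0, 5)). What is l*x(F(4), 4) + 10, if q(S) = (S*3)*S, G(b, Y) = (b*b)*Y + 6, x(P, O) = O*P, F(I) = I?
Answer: 1738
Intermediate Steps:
G(b, Y) = 6 + Y*b**2 (G(b, Y) = b**2*Y + 6 = Y*b**2 + 6 = 6 + Y*b**2)
q(S) = 3*S**2 (q(S) = (3*S)*S = 3*S**2)
l = 108 (l = 3*(6 + 5*0**2)**2 = 3*(6 + 5*0)**2 = 3*(6 + 0)**2 = 3*6**2 = 3*36 = 108)
l*x(F(4), 4) + 10 = 108*(4*4) + 10 = 108*16 + 10 = 1728 + 10 = 1738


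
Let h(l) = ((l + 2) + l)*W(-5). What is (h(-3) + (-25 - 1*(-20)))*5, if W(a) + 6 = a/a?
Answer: 75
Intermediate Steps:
W(a) = -5 (W(a) = -6 + a/a = -6 + 1 = -5)
h(l) = -10 - 10*l (h(l) = ((l + 2) + l)*(-5) = ((2 + l) + l)*(-5) = (2 + 2*l)*(-5) = -10 - 10*l)
(h(-3) + (-25 - 1*(-20)))*5 = ((-10 - 10*(-3)) + (-25 - 1*(-20)))*5 = ((-10 + 30) + (-25 + 20))*5 = (20 - 5)*5 = 15*5 = 75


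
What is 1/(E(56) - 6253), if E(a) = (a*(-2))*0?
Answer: -1/6253 ≈ -0.00015992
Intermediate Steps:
E(a) = 0 (E(a) = -2*a*0 = 0)
1/(E(56) - 6253) = 1/(0 - 6253) = 1/(-6253) = -1/6253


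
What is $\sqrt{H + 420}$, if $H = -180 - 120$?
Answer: $2 \sqrt{30} \approx 10.954$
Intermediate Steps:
$H = -300$
$\sqrt{H + 420} = \sqrt{-300 + 420} = \sqrt{120} = 2 \sqrt{30}$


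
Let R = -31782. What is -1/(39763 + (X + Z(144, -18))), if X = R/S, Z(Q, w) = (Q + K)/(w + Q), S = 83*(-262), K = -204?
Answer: -228333/9079430060 ≈ -2.5148e-5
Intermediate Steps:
S = -21746
Z(Q, w) = (-204 + Q)/(Q + w) (Z(Q, w) = (Q - 204)/(w + Q) = (-204 + Q)/(Q + w))
X = 15891/10873 (X = -31782/(-21746) = -31782*(-1/21746) = 15891/10873 ≈ 1.4615)
-1/(39763 + (X + Z(144, -18))) = -1/(39763 + (15891/10873 + (-204 + 144)/(144 - 18))) = -1/(39763 + (15891/10873 - 60/126)) = -1/(39763 + (15891/10873 + (1/126)*(-60))) = -1/(39763 + (15891/10873 - 10/21)) = -1/(39763 + 224981/228333) = -1/9079430060/228333 = -1*228333/9079430060 = -228333/9079430060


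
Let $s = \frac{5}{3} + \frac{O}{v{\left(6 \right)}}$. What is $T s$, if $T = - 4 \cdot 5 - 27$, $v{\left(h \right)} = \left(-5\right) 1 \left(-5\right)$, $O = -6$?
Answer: $- \frac{5029}{75} \approx -67.053$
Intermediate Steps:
$v{\left(h \right)} = 25$ ($v{\left(h \right)} = \left(-5\right) \left(-5\right) = 25$)
$s = \frac{107}{75}$ ($s = \frac{5}{3} - \frac{6}{25} = \frac{107}{75} \approx 1.4267$)
$T = -47$ ($T = \left(-1\right) 20 - 27 = -20 - 27 = -47$)
$T s = \left(-47\right) \frac{107}{75} = - \frac{5029}{75}$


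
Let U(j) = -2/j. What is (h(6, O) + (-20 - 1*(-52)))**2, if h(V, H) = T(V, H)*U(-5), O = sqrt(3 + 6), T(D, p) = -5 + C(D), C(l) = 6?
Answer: 26244/25 ≈ 1049.8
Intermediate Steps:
T(D, p) = 1 (T(D, p) = -5 + 6 = 1)
O = 3 (O = sqrt(9) = 3)
h(V, H) = 2/5 (h(V, H) = 1*(-2/(-5)) = 1*(-2*(-1/5)) = 1*(2/5) = 2/5)
(h(6, O) + (-20 - 1*(-52)))**2 = (2/5 + (-20 - 1*(-52)))**2 = (2/5 + (-20 + 52))**2 = (2/5 + 32)**2 = (162/5)**2 = 26244/25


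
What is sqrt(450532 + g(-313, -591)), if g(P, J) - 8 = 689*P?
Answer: sqrt(234883) ≈ 484.65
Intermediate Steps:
g(P, J) = 8 + 689*P
sqrt(450532 + g(-313, -591)) = sqrt(450532 + (8 + 689*(-313))) = sqrt(450532 + (8 - 215657)) = sqrt(450532 - 215649) = sqrt(234883)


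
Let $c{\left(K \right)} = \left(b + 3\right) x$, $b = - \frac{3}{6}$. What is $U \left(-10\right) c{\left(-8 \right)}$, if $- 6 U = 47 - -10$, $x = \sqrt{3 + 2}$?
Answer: $\frac{475 \sqrt{5}}{2} \approx 531.07$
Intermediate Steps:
$x = \sqrt{5} \approx 2.2361$
$U = - \frac{19}{2}$ ($U = - \frac{47 - -10}{6} = - \frac{47 + 10}{6} = \left(- \frac{1}{6}\right) 57 = - \frac{19}{2} \approx -9.5$)
$b = - \frac{1}{2}$ ($b = \left(-3\right) \frac{1}{6} = - \frac{1}{2} \approx -0.5$)
$c{\left(K \right)} = \frac{5 \sqrt{5}}{2}$ ($c{\left(K \right)} = \left(- \frac{1}{2} + 3\right) \sqrt{5} = \frac{5 \sqrt{5}}{2}$)
$U \left(-10\right) c{\left(-8 \right)} = \left(- \frac{19}{2}\right) \left(-10\right) \frac{5 \sqrt{5}}{2} = 95 \frac{5 \sqrt{5}}{2} = \frac{475 \sqrt{5}}{2}$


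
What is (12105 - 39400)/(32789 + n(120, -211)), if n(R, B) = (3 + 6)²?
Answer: -5459/6574 ≈ -0.83039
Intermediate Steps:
n(R, B) = 81 (n(R, B) = 9² = 81)
(12105 - 39400)/(32789 + n(120, -211)) = (12105 - 39400)/(32789 + 81) = -27295/32870 = -27295*1/32870 = -5459/6574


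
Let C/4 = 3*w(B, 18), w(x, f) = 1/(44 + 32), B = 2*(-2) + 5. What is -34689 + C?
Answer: -659088/19 ≈ -34689.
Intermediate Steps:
B = 1 (B = -4 + 5 = 1)
w(x, f) = 1/76
C = 3/19 (C = 4*(3*(1/76)) = 4*(3/76) = 3/19 ≈ 0.15789)
-34689 + C = -34689 + 3/19 = -659088/19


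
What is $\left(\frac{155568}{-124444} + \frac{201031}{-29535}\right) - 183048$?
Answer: $- \frac{168203507848141}{918863385} \approx -1.8306 \cdot 10^{5}$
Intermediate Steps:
$\left(\frac{155568}{-124444} + \frac{201031}{-29535}\right) - 183048 = \left(155568 \left(- \frac{1}{124444}\right) + 201031 \left(- \frac{1}{29535}\right)\right) - 183048 = \left(- \frac{38892}{31111} - \frac{201031}{29535}\right) - 183048 = - \frac{7402950661}{918863385} - 183048 = - \frac{168203507848141}{918863385}$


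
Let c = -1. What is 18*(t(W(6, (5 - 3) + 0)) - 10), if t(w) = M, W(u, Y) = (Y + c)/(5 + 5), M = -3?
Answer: -234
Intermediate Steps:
W(u, Y) = -1/10 + Y/10 (W(u, Y) = (Y - 1)/(5 + 5) = (-1 + Y)/10 = (-1 + Y)*(1/10) = -1/10 + Y/10)
t(w) = -3
18*(t(W(6, (5 - 3) + 0)) - 10) = 18*(-3 - 10) = 18*(-13) = -234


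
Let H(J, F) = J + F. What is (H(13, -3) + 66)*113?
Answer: 8588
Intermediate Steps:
H(J, F) = F + J
(H(13, -3) + 66)*113 = ((-3 + 13) + 66)*113 = (10 + 66)*113 = 76*113 = 8588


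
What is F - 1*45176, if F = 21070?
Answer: -24106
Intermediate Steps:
F - 1*45176 = 21070 - 1*45176 = 21070 - 45176 = -24106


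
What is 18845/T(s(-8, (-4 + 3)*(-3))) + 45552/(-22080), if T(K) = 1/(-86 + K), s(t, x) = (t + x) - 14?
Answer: -910214449/460 ≈ -1.9787e+6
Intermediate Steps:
s(t, x) = -14 + t + x
18845/T(s(-8, (-4 + 3)*(-3))) + 45552/(-22080) = 18845/(1/(-86 + (-14 - 8 + (-4 + 3)*(-3)))) + 45552/(-22080) = 18845/(1/(-86 + (-14 - 8 - 1*(-3)))) + 45552*(-1/22080) = 18845/(1/(-86 + (-14 - 8 + 3))) - 949/460 = 18845/(1/(-86 - 19)) - 949/460 = 18845/(1/(-105)) - 949/460 = 18845/(-1/105) - 949/460 = 18845*(-105) - 949/460 = -1978725 - 949/460 = -910214449/460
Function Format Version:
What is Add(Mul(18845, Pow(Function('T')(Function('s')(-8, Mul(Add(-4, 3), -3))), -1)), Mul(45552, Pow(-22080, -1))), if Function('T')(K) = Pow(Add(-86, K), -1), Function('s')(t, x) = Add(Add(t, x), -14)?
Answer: Rational(-910214449, 460) ≈ -1.9787e+6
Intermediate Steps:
Function('s')(t, x) = Add(-14, t, x)
Add(Mul(18845, Pow(Function('T')(Function('s')(-8, Mul(Add(-4, 3), -3))), -1)), Mul(45552, Pow(-22080, -1))) = Add(Mul(18845, Pow(Pow(Add(-86, Add(-14, -8, Mul(Add(-4, 3), -3))), -1), -1)), Mul(45552, Pow(-22080, -1))) = Add(Mul(18845, Pow(Pow(Add(-86, Add(-14, -8, Mul(-1, -3))), -1), -1)), Mul(45552, Rational(-1, 22080))) = Add(Mul(18845, Pow(Pow(Add(-86, Add(-14, -8, 3)), -1), -1)), Rational(-949, 460)) = Add(Mul(18845, Pow(Pow(Add(-86, -19), -1), -1)), Rational(-949, 460)) = Add(Mul(18845, Pow(Pow(-105, -1), -1)), Rational(-949, 460)) = Add(Mul(18845, Pow(Rational(-1, 105), -1)), Rational(-949, 460)) = Add(Mul(18845, -105), Rational(-949, 460)) = Add(-1978725, Rational(-949, 460)) = Rational(-910214449, 460)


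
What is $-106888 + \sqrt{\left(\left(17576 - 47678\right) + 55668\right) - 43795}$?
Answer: $-106888 + i \sqrt{18229} \approx -1.0689 \cdot 10^{5} + 135.01 i$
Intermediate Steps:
$-106888 + \sqrt{\left(\left(17576 - 47678\right) + 55668\right) - 43795} = -106888 + \sqrt{\left(-30102 + 55668\right) - 43795} = -106888 + \sqrt{25566 - 43795} = -106888 + \sqrt{-18229} = -106888 + i \sqrt{18229}$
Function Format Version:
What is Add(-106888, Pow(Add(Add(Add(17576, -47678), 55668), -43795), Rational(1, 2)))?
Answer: Add(-106888, Mul(I, Pow(18229, Rational(1, 2)))) ≈ Add(-1.0689e+5, Mul(135.01, I))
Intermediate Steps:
Add(-106888, Pow(Add(Add(Add(17576, -47678), 55668), -43795), Rational(1, 2))) = Add(-106888, Pow(Add(Add(-30102, 55668), -43795), Rational(1, 2))) = Add(-106888, Pow(Add(25566, -43795), Rational(1, 2))) = Add(-106888, Pow(-18229, Rational(1, 2))) = Add(-106888, Mul(I, Pow(18229, Rational(1, 2))))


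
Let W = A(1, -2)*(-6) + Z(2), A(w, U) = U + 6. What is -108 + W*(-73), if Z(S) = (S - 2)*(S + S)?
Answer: 1644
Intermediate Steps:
A(w, U) = 6 + U
Z(S) = 2*S*(-2 + S) (Z(S) = (-2 + S)*(2*S) = 2*S*(-2 + S))
W = -24 (W = (6 - 2)*(-6) + 2*2*(-2 + 2) = 4*(-6) + 2*2*0 = -24 + 0 = -24)
-108 + W*(-73) = -108 - 24*(-73) = -108 + 1752 = 1644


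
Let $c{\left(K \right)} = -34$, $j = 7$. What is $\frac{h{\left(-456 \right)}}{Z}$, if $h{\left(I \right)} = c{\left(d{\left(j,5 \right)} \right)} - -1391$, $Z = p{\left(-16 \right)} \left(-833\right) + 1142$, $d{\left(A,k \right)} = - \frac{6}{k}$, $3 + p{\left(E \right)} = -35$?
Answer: $\frac{1357}{32796} \approx 0.041377$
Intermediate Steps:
$p{\left(E \right)} = -38$ ($p{\left(E \right)} = -3 - 35 = -38$)
$Z = 32796$ ($Z = \left(-38\right) \left(-833\right) + 1142 = 31654 + 1142 = 32796$)
$h{\left(I \right)} = 1357$ ($h{\left(I \right)} = -34 - -1391 = -34 + 1391 = 1357$)
$\frac{h{\left(-456 \right)}}{Z} = \frac{1357}{32796}$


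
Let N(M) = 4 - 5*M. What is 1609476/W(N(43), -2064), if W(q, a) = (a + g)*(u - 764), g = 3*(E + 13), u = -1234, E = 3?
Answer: 134123/335664 ≈ 0.39958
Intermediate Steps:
g = 48 (g = 3*(3 + 13) = 3*16 = 48)
W(q, a) = -95904 - 1998*a (W(q, a) = (a + 48)*(-1234 - 764) = (48 + a)*(-1998) = -95904 - 1998*a)
1609476/W(N(43), -2064) = 1609476/(-95904 - 1998*(-2064)) = 1609476/(-95904 + 4123872) = 1609476/4027968 = 1609476*(1/4027968) = 134123/335664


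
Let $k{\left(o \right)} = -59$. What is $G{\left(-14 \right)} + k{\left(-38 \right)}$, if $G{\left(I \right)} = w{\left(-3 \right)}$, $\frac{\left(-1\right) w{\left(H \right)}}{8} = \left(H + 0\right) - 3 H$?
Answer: $-107$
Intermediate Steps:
$w{\left(H \right)} = 16 H$ ($w{\left(H \right)} = - 8 \left(\left(H + 0\right) - 3 H\right) = - 8 \left(H - 3 H\right) = - 8 \left(- 2 H\right) = 16 H$)
$G{\left(I \right)} = -48$ ($G{\left(I \right)} = 16 \left(-3\right) = -48$)
$G{\left(-14 \right)} + k{\left(-38 \right)} = -48 - 59 = -107$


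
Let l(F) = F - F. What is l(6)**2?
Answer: 0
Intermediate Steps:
l(F) = 0
l(6)**2 = 0**2 = 0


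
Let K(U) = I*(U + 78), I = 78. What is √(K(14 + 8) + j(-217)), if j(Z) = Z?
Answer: √7583 ≈ 87.080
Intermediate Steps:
K(U) = 6084 + 78*U (K(U) = 78*(U + 78) = 78*(78 + U) = 6084 + 78*U)
√(K(14 + 8) + j(-217)) = √((6084 + 78*(14 + 8)) - 217) = √((6084 + 78*22) - 217) = √((6084 + 1716) - 217) = √(7800 - 217) = √7583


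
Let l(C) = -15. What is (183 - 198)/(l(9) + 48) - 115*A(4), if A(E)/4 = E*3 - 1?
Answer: -55665/11 ≈ -5060.5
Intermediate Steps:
A(E) = -4 + 12*E (A(E) = 4*(E*3 - 1) = 4*(3*E - 1) = 4*(-1 + 3*E) = -4 + 12*E)
(183 - 198)/(l(9) + 48) - 115*A(4) = (183 - 198)/(-15 + 48) - 115*(-4 + 12*4) = -15/33 - 115*(-4 + 48) = -15*1/33 - 115*44 = -5/11 - 5060 = -55665/11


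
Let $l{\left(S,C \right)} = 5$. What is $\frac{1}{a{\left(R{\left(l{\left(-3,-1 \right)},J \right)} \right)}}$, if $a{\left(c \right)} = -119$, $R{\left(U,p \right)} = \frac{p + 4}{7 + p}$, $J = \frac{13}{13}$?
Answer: $- \frac{1}{119} \approx -0.0084034$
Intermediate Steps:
$J = 1$ ($J = 13 \cdot \frac{1}{13} = 1$)
$R{\left(U,p \right)} = \frac{4 + p}{7 + p}$
$\frac{1}{a{\left(R{\left(l{\left(-3,-1 \right)},J \right)} \right)}} = \frac{1}{-119} = - \frac{1}{119}$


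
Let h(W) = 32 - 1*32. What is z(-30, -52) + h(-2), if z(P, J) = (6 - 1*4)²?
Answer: 4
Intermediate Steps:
z(P, J) = 4 (z(P, J) = (6 - 4)² = 2² = 4)
h(W) = 0 (h(W) = 32 - 32 = 0)
z(-30, -52) + h(-2) = 4 + 0 = 4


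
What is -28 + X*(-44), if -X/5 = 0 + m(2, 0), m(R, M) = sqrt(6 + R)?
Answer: -28 + 440*sqrt(2) ≈ 594.25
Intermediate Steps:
X = -10*sqrt(2) (X = -5*(0 + sqrt(6 + 2)) = -5*(0 + sqrt(8)) = -5*(0 + 2*sqrt(2)) = -10*sqrt(2) ≈ -14.142)
-28 + X*(-44) = -28 - 10*sqrt(2)*(-44) = -28 + 440*sqrt(2)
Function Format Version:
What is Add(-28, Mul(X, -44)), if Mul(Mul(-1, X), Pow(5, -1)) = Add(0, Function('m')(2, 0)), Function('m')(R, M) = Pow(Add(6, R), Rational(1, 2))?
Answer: Add(-28, Mul(440, Pow(2, Rational(1, 2)))) ≈ 594.25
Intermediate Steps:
X = Mul(-10, Pow(2, Rational(1, 2))) (X = Mul(-5, Add(0, Pow(Add(6, 2), Rational(1, 2)))) = Mul(-5, Add(0, Pow(8, Rational(1, 2)))) = Mul(-5, Add(0, Mul(2, Pow(2, Rational(1, 2))))) = Mul(-5, Mul(2, Pow(2, Rational(1, 2)))) = Mul(-10, Pow(2, Rational(1, 2))) ≈ -14.142)
Add(-28, Mul(X, -44)) = Add(-28, Mul(Mul(-10, Pow(2, Rational(1, 2))), -44)) = Add(-28, Mul(440, Pow(2, Rational(1, 2))))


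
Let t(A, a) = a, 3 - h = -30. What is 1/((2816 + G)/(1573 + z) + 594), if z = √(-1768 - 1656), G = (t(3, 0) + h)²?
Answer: 134357077/80141188523 + 1420*I*√214/80141188523 ≈ 0.0016765 + 2.592e-7*I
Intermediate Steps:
h = 33 (h = 3 - 1*(-30) = 3 + 30 = 33)
G = 1089 (G = (0 + 33)² = 33² = 1089)
z = 4*I*√214 (z = √(-3424) = 4*I*√214 ≈ 58.515*I)
1/((2816 + G)/(1573 + z) + 594) = 1/((2816 + 1089)/(1573 + 4*I*√214) + 594) = 1/(3905/(1573 + 4*I*√214) + 594) = 1/(594 + 3905/(1573 + 4*I*√214))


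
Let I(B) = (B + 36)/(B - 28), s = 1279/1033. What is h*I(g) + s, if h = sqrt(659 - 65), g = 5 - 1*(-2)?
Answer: 1279/1033 - 43*sqrt(66)/7 ≈ -48.667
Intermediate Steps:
g = 7 (g = 5 + 2 = 7)
h = 3*sqrt(66) (h = sqrt(594) = 3*sqrt(66) ≈ 24.372)
s = 1279/1033 (s = 1279*(1/1033) = 1279/1033 ≈ 1.2381)
I(B) = (36 + B)/(-28 + B)
h*I(g) + s = (3*sqrt(66))*((36 + 7)/(-28 + 7)) + 1279/1033 = (3*sqrt(66))*(43/(-21)) + 1279/1033 = (3*sqrt(66))*(-1/21*43) + 1279/1033 = (3*sqrt(66))*(-43/21) + 1279/1033 = -43*sqrt(66)/7 + 1279/1033 = 1279/1033 - 43*sqrt(66)/7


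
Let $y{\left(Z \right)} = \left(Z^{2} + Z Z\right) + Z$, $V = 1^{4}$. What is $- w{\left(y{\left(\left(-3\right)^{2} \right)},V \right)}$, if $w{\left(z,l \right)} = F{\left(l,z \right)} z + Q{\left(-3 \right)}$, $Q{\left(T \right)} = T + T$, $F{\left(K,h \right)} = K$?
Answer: $-165$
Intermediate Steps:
$V = 1$
$Q{\left(T \right)} = 2 T$
$y{\left(Z \right)} = Z + 2 Z^{2}$ ($y{\left(Z \right)} = \left(Z^{2} + Z^{2}\right) + Z = 2 Z^{2} + Z = Z + 2 Z^{2}$)
$w{\left(z,l \right)} = -6 + l z$ ($w{\left(z,l \right)} = l z + 2 \left(-3\right) = l z - 6 = -6 + l z$)
$- w{\left(y{\left(\left(-3\right)^{2} \right)},V \right)} = - (-6 + 1 \left(-3\right)^{2} \left(1 + 2 \left(-3\right)^{2}\right)) = - (-6 + 1 \cdot 9 \left(1 + 2 \cdot 9\right)) = - (-6 + 1 \cdot 9 \left(1 + 18\right)) = - (-6 + 1 \cdot 9 \cdot 19) = - (-6 + 1 \cdot 171) = - (-6 + 171) = \left(-1\right) 165 = -165$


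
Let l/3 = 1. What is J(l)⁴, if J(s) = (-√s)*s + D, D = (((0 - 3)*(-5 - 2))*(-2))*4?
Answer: 801167193 + 56954016*√3 ≈ 8.9981e+8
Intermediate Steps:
l = 3 (l = 3*1 = 3)
D = -168 (D = (-3*(-7)*(-2))*4 = (21*(-2))*4 = -42*4 = -168)
J(s) = -168 - s^(3/2) (J(s) = (-√s)*s - 168 = -s^(3/2) - 168 = -168 - s^(3/2))
J(l)⁴ = (-168 - 3^(3/2))⁴ = (-168 - 3*√3)⁴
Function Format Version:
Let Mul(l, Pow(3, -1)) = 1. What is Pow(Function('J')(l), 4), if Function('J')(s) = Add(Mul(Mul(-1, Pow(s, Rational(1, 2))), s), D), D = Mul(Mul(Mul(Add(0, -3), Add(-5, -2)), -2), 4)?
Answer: Add(801167193, Mul(56954016, Pow(3, Rational(1, 2)))) ≈ 8.9981e+8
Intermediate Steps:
l = 3 (l = Mul(3, 1) = 3)
D = -168 (D = Mul(Mul(Mul(-3, -7), -2), 4) = Mul(Mul(21, -2), 4) = Mul(-42, 4) = -168)
Function('J')(s) = Add(-168, Mul(-1, Pow(s, Rational(3, 2)))) (Function('J')(s) = Add(Mul(Mul(-1, Pow(s, Rational(1, 2))), s), -168) = Add(Mul(-1, Pow(s, Rational(3, 2))), -168) = Add(-168, Mul(-1, Pow(s, Rational(3, 2)))))
Pow(Function('J')(l), 4) = Pow(Add(-168, Mul(-1, Pow(3, Rational(3, 2)))), 4) = Pow(Add(-168, Mul(-1, Mul(3, Pow(3, Rational(1, 2))))), 4) = Pow(Add(-168, Mul(-3, Pow(3, Rational(1, 2)))), 4)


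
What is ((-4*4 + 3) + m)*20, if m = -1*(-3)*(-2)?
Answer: -380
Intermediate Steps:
m = -6 (m = 3*(-2) = -6)
((-4*4 + 3) + m)*20 = ((-4*4 + 3) - 6)*20 = ((-16 + 3) - 6)*20 = (-13 - 6)*20 = -19*20 = -380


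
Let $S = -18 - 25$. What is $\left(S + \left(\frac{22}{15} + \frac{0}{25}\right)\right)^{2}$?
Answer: $\frac{388129}{225} \approx 1725.0$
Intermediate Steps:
$S = -43$
$\left(S + \left(\frac{22}{15} + \frac{0}{25}\right)\right)^{2} = \left(-43 + \left(\frac{22}{15} + \frac{0}{25}\right)\right)^{2} = \left(-43 + \left(22 \cdot \frac{1}{15} + 0 \cdot \frac{1}{25}\right)\right)^{2} = \left(-43 + \left(\frac{22}{15} + 0\right)\right)^{2} = \left(-43 + \frac{22}{15}\right)^{2} = \left(- \frac{623}{15}\right)^{2} = \frac{388129}{225}$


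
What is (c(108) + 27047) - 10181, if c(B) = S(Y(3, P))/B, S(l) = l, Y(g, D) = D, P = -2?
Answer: 910763/54 ≈ 16866.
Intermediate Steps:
c(B) = -2/B
(c(108) + 27047) - 10181 = (-2/108 + 27047) - 10181 = (-2*1/108 + 27047) - 10181 = (-1/54 + 27047) - 10181 = 1460537/54 - 10181 = 910763/54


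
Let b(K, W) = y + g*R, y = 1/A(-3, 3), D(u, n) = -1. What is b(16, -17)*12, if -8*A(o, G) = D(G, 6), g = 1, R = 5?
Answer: 156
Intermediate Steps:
A(o, G) = ⅛ (A(o, G) = -⅛*(-1) = ⅛)
y = 8 (y = 1/(⅛) = 8)
b(K, W) = 13 (b(K, W) = 8 + 1*5 = 8 + 5 = 13)
b(16, -17)*12 = 13*12 = 156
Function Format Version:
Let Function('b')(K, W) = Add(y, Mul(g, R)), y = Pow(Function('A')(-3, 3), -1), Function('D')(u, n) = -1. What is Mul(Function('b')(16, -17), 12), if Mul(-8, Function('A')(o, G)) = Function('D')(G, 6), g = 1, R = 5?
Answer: 156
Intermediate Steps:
Function('A')(o, G) = Rational(1, 8) (Function('A')(o, G) = Mul(Rational(-1, 8), -1) = Rational(1, 8))
y = 8 (y = Pow(Rational(1, 8), -1) = 8)
Function('b')(K, W) = 13 (Function('b')(K, W) = Add(8, Mul(1, 5)) = Add(8, 5) = 13)
Mul(Function('b')(16, -17), 12) = Mul(13, 12) = 156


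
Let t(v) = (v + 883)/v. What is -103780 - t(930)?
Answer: -96517213/930 ≈ -1.0378e+5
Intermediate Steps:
t(v) = (883 + v)/v
-103780 - t(930) = -103780 - (883 + 930)/930 = -103780 - 1813/930 = -96517213/930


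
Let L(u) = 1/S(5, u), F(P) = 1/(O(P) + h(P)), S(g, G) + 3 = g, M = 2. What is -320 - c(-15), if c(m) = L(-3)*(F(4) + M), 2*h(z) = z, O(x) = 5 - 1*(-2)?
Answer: -5779/18 ≈ -321.06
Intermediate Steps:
O(x) = 7 (O(x) = 5 + 2 = 7)
h(z) = z/2
S(g, G) = -3 + g
F(P) = 1/(7 + P/2)
L(u) = ½ (L(u) = 1/(-3 + 5) = 1/2 = ½)
c(m) = 19/18 (c(m) = (2/(14 + 4) + 2)/2 = (2/18 + 2)/2 = (2*(1/18) + 2)/2 = (⅑ + 2)/2 = (½)*(19/9) = 19/18)
-320 - c(-15) = -320 - 1*19/18 = -320 - 19/18 = -5779/18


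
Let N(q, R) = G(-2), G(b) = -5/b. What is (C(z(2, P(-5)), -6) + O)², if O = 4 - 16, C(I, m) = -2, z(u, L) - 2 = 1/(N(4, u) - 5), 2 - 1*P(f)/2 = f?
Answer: 196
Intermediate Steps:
P(f) = 4 - 2*f
N(q, R) = 5/2 (N(q, R) = -5/(-2) = -5*(-½) = 5/2)
z(u, L) = 8/5 (z(u, L) = 2 + 1/(5/2 - 5) = 2 + 1/(-5/2) = 2 - ⅖ = 8/5)
O = -12
(C(z(2, P(-5)), -6) + O)² = (-2 - 12)² = (-14)² = 196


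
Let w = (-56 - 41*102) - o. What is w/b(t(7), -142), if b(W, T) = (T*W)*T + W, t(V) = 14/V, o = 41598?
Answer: -22918/20165 ≈ -1.1365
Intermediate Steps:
b(W, T) = W + W*T² (b(W, T) = W*T² + W = W + W*T²)
w = -45836 (w = (-56 - 41*102) - 1*41598 = (-56 - 4182) - 41598 = -4238 - 41598 = -45836)
w/b(t(7), -142) = -45836*1/(2*(1 + (-142)²)) = -45836*1/(2*(1 + 20164)) = -45836/(2*20165) = -45836/40330 = -45836*1/40330 = -22918/20165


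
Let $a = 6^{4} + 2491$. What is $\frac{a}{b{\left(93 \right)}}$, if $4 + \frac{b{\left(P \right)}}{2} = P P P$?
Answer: $\frac{3787}{1608706} \approx 0.0023541$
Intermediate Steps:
$b{\left(P \right)} = -8 + 2 P^{3}$ ($b{\left(P \right)} = -8 + 2 P P P = -8 + 2 P^{2} P = -8 + 2 P^{3}$)
$a = 3787$ ($a = 1296 + 2491 = 3787$)
$\frac{a}{b{\left(93 \right)}} = \frac{3787}{-8 + 2 \cdot 93^{3}} = \frac{3787}{-8 + 2 \cdot 804357} = \frac{3787}{-8 + 1608714} = \frac{3787}{1608706}$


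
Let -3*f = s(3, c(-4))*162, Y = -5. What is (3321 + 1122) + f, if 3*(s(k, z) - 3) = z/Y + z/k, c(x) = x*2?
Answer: 21501/5 ≈ 4300.2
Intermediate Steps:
c(x) = 2*x
s(k, z) = 3 - z/15 + z/(3*k) (s(k, z) = 3 + (z/(-5) + z/k)/3 = 3 + (z*(-⅕) + z/k)/3 = 3 + (-z/5 + z/k)/3 = 3 + (-z/15 + z/(3*k)) = 3 - z/15 + z/(3*k))
f = -714/5 (f = -(3 - 2*(-4)/15 + (⅓)*(2*(-4))/3)*162/3 = -(3 - 1/15*(-8) + (⅓)*(-8)*(⅓))*162/3 = -(3 + 8/15 - 8/9)*162/3 = -119*162/135 = -⅓*2142/5 = -714/5 ≈ -142.80)
(3321 + 1122) + f = (3321 + 1122) - 714/5 = 4443 - 714/5 = 21501/5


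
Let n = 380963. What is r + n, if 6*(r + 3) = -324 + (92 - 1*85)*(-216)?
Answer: 380654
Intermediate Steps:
r = -309 (r = -3 + (-324 + (92 - 1*85)*(-216))/6 = -3 + (-324 + (92 - 85)*(-216))/6 = -3 + (-324 + 7*(-216))/6 = -3 + (-324 - 1512)/6 = -3 + (⅙)*(-1836) = -3 - 306 = -309)
r + n = -309 + 380963 = 380654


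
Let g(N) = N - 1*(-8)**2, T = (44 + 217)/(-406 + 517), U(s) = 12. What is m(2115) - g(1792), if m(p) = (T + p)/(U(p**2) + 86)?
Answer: -3093693/1813 ≈ -1706.4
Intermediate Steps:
T = 87/37 (T = 261/111 = 261*(1/111) = 87/37 ≈ 2.3514)
g(N) = -64 + N (g(N) = N - 1*64 = N - 64 = -64 + N)
m(p) = 87/3626 + p/98 (m(p) = (87/37 + p)/(12 + 86) = (87/37 + p)/98 = (87/37 + p)*(1/98) = 87/3626 + p/98)
m(2115) - g(1792) = (87/3626 + (1/98)*2115) - (-64 + 1792) = (87/3626 + 2115/98) - 1*1728 = 39171/1813 - 1728 = -3093693/1813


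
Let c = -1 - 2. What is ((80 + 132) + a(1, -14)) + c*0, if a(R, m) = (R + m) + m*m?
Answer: 395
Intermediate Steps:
a(R, m) = R + m + m² (a(R, m) = (R + m) + m² = R + m + m²)
c = -3
((80 + 132) + a(1, -14)) + c*0 = ((80 + 132) + (1 - 14 + (-14)²)) - 3*0 = (212 + (1 - 14 + 196)) + 0 = (212 + 183) + 0 = 395 + 0 = 395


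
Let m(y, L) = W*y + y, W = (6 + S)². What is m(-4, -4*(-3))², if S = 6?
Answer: 336400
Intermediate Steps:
W = 144 (W = (6 + 6)² = 12² = 144)
m(y, L) = 145*y (m(y, L) = 144*y + y = 145*y)
m(-4, -4*(-3))² = (145*(-4))² = (-580)² = 336400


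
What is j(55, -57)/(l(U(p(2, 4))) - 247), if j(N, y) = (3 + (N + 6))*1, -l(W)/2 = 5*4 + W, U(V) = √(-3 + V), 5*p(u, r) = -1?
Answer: -91840/411909 + 512*I*√5/411909 ≈ -0.22296 + 0.0027794*I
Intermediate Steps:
p(u, r) = -⅕ (p(u, r) = (⅕)*(-1) = -⅕)
l(W) = -40 - 2*W (l(W) = -2*(5*4 + W) = -2*(20 + W) = -40 - 2*W)
j(N, y) = 9 + N (j(N, y) = (3 + (6 + N))*1 = (9 + N)*1 = 9 + N)
j(55, -57)/(l(U(p(2, 4))) - 247) = (9 + 55)/((-40 - 2*√(-3 - ⅕)) - 247) = 64/((-40 - 8*I*√5/5) - 247) = 64/(-287 - 8*I*√5/5)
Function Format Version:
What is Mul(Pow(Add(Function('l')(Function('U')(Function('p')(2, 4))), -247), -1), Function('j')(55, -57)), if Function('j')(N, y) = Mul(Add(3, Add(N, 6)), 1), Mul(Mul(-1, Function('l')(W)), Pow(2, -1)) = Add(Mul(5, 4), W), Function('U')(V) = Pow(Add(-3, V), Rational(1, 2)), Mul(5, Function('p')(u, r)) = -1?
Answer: Add(Rational(-91840, 411909), Mul(Rational(512, 411909), I, Pow(5, Rational(1, 2)))) ≈ Add(-0.22296, Mul(0.0027794, I))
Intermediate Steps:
Function('p')(u, r) = Rational(-1, 5) (Function('p')(u, r) = Mul(Rational(1, 5), -1) = Rational(-1, 5))
Function('l')(W) = Add(-40, Mul(-2, W)) (Function('l')(W) = Mul(-2, Add(Mul(5, 4), W)) = Mul(-2, Add(20, W)) = Add(-40, Mul(-2, W)))
Function('j')(N, y) = Add(9, N) (Function('j')(N, y) = Mul(Add(3, Add(6, N)), 1) = Mul(Add(9, N), 1) = Add(9, N))
Mul(Pow(Add(Function('l')(Function('U')(Function('p')(2, 4))), -247), -1), Function('j')(55, -57)) = Mul(Pow(Add(Add(-40, Mul(-2, Pow(Add(-3, Rational(-1, 5)), Rational(1, 2)))), -247), -1), Add(9, 55)) = Mul(Pow(Add(Add(-40, Mul(-2, Pow(Rational(-16, 5), Rational(1, 2)))), -247), -1), 64) = Mul(Pow(Add(Add(-40, Mul(-2, Mul(Rational(4, 5), I, Pow(5, Rational(1, 2))))), -247), -1), 64) = Mul(Pow(Add(Add(-40, Mul(Rational(-8, 5), I, Pow(5, Rational(1, 2)))), -247), -1), 64) = Mul(Pow(Add(-287, Mul(Rational(-8, 5), I, Pow(5, Rational(1, 2)))), -1), 64) = Mul(64, Pow(Add(-287, Mul(Rational(-8, 5), I, Pow(5, Rational(1, 2)))), -1))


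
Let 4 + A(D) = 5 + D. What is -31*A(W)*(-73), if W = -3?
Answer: -4526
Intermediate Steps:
A(D) = 1 + D (A(D) = -4 + (5 + D) = 1 + D)
-31*A(W)*(-73) = -31*(1 - 3)*(-73) = -31*(-2)*(-73) = 62*(-73) = -4526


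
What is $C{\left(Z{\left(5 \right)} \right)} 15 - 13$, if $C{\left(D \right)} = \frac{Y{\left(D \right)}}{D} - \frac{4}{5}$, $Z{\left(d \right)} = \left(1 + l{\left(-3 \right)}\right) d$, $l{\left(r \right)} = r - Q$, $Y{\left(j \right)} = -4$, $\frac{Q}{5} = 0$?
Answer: $-19$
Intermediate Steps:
$Q = 0$ ($Q = 5 \cdot 0 = 0$)
$l{\left(r \right)} = r$ ($l{\left(r \right)} = r - 0 = r + 0 = r$)
$Z{\left(d \right)} = - 2 d$ ($Z{\left(d \right)} = \left(1 - 3\right) d = - 2 d$)
$C{\left(D \right)} = - \frac{4}{5} - \frac{4}{D}$ ($C{\left(D \right)} = - \frac{4}{D} - \frac{4}{5} = - \frac{4}{5} - \frac{4}{D}$)
$C{\left(Z{\left(5 \right)} \right)} 15 - 13 = \left(- \frac{4}{5} - \frac{4}{\left(-2\right) 5}\right) 15 - 13 = \left(- \frac{4}{5} - \frac{4}{-10}\right) 15 - 13 = \left(- \frac{4}{5} - - \frac{2}{5}\right) 15 - 13 = \left(- \frac{4}{5} + \frac{2}{5}\right) 15 - 13 = \left(- \frac{2}{5}\right) 15 - 13 = -6 - 13 = -19$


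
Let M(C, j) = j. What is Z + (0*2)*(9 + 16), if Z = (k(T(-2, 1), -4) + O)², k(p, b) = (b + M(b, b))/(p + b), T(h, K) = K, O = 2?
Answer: 196/9 ≈ 21.778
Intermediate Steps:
k(p, b) = 2*b/(b + p) (k(p, b) = (b + b)/(p + b) = (2*b)/(b + p) = 2*b/(b + p))
Z = 196/9 (Z = (2*(-4)/(-4 + 1) + 2)² = (2*(-4)/(-3) + 2)² = (2*(-4)*(-⅓) + 2)² = (8/3 + 2)² = (14/3)² = 196/9 ≈ 21.778)
Z + (0*2)*(9 + 16) = 196/9 + (0*2)*(9 + 16) = 196/9 + 0*25 = 196/9 + 0 = 196/9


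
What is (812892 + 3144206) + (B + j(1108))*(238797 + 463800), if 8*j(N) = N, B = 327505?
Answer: 460410594535/2 ≈ 2.3021e+11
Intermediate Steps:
j(N) = N/8
(812892 + 3144206) + (B + j(1108))*(238797 + 463800) = (812892 + 3144206) + (327505 + (1/8)*1108)*(238797 + 463800) = 3957098 + (327505 + 277/2)*702597 = 3957098 + (655287/2)*702597 = 3957098 + 460402680339/2 = 460410594535/2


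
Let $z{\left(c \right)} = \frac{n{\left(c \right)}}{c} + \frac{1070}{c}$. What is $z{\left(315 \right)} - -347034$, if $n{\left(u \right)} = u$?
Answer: $\frac{21863419}{63} \approx 3.4704 \cdot 10^{5}$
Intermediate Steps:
$z{\left(c \right)} = 1 + \frac{1070}{c}$ ($z{\left(c \right)} = \frac{c}{c} + \frac{1070}{c} = 1 + \frac{1070}{c}$)
$z{\left(315 \right)} - -347034 = \frac{1070 + 315}{315} - -347034 = \frac{1}{315} \cdot 1385 + \left(-267 + 347301\right) = \frac{277}{63} + 347034 = \frac{21863419}{63}$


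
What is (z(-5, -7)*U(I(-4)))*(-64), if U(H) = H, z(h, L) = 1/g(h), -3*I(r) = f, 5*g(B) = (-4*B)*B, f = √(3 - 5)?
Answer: -16*I*√2/15 ≈ -1.5085*I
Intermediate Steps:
f = I*√2 (f = √(-2) = I*√2 ≈ 1.4142*I)
g(B) = -4*B²/5 (g(B) = ((-4*B)*B)/5 = (-4*B²)/5 = -4*B²/5)
I(r) = -I*√2/3
z(h, L) = -5/(4*h²) (z(h, L) = 1/(-4*h²/5) = -5/(4*h²))
(z(-5, -7)*U(I(-4)))*(-64) = ((-5/4/(-5)²)*(-I*√2/3))*(-64) = ((-5/4*1/25)*(-I*√2/3))*(-64) = -(-1)*I*√2/60*(-64) = (I*√2/60)*(-64) = -16*I*√2/15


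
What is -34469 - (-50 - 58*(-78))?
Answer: -38943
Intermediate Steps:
-34469 - (-50 - 58*(-78)) = -34469 - (-50 + 4524) = -34469 - 1*4474 = -34469 - 4474 = -38943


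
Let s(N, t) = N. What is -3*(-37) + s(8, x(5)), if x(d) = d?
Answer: 119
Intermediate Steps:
-3*(-37) + s(8, x(5)) = -3*(-37) + 8 = 111 + 8 = 119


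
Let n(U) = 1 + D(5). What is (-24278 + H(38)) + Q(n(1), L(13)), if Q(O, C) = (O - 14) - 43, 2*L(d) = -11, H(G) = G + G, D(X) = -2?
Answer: -24260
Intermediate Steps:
H(G) = 2*G
n(U) = -1 (n(U) = 1 - 2 = -1)
L(d) = -11/2 (L(d) = (1/2)*(-11) = -11/2)
Q(O, C) = -57 + O (Q(O, C) = (-14 + O) - 43 = -57 + O)
(-24278 + H(38)) + Q(n(1), L(13)) = (-24278 + 2*38) + (-57 - 1) = (-24278 + 76) - 58 = -24202 - 58 = -24260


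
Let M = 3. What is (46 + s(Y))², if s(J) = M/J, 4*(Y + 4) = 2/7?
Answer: 6190144/3025 ≈ 2046.3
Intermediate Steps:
Y = -55/14 (Y = -4 + (2/7)/4 = -4 + (2*(⅐))/4 = -4 + (¼)*(2/7) = -4 + 1/14 = -55/14 ≈ -3.9286)
s(J) = 3/J
(46 + s(Y))² = (46 + 3/(-55/14))² = (46 + 3*(-14/55))² = (46 - 42/55)² = (2488/55)² = 6190144/3025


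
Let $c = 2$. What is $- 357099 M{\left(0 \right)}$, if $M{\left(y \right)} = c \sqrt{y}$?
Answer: $0$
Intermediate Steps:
$M{\left(y \right)} = 2 \sqrt{y}$
$- 357099 M{\left(0 \right)} = - 357099 \cdot 2 \sqrt{0} = - 357099 \cdot 2 \cdot 0 = \left(-357099\right) 0 = 0$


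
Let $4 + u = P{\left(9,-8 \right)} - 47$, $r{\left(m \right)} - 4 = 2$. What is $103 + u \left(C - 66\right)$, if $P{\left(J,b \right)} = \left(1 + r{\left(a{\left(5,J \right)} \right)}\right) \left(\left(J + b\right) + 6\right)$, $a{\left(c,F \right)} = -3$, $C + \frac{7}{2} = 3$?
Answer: $236$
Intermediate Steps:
$C = - \frac{1}{2}$ ($C = - \frac{7}{2} + 3 = - \frac{1}{2} \approx -0.5$)
$r{\left(m \right)} = 6$ ($r{\left(m \right)} = 4 + 2 = 6$)
$P{\left(J,b \right)} = 42 + 7 J + 7 b$ ($P{\left(J,b \right)} = \left(1 + 6\right) \left(\left(J + b\right) + 6\right) = 7 \left(6 + J + b\right) = 42 + 7 J + 7 b$)
$u = -2$ ($u = -4 + \left(\left(42 + 7 \cdot 9 + 7 \left(-8\right)\right) - 47\right) = -4 + \left(\left(42 + 63 - 56\right) - 47\right) = -4 + \left(49 - 47\right) = -4 + 2 = -2$)
$103 + u \left(C - 66\right) = 103 - 2 \left(- \frac{1}{2} - 66\right) = 103 - -133 = 103 + 133 = 236$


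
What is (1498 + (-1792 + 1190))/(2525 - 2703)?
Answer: -448/89 ≈ -5.0337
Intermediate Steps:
(1498 + (-1792 + 1190))/(2525 - 2703) = (1498 - 602)/(-178) = 896*(-1/178) = -448/89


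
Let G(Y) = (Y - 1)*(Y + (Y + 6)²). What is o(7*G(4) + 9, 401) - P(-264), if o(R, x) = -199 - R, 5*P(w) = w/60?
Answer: -59778/25 ≈ -2391.1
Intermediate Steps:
G(Y) = (-1 + Y)*(Y + (6 + Y)²)
P(w) = w/300 (P(w) = (w/60)/5 = w/300)
o(7*G(4) + 9, 401) - P(-264) = (-199 - (7*(-36 + 4³ + 12*4² + 23*4) + 9)) - (-264)/300 = (-199 - (7*(-36 + 64 + 12*16 + 92) + 9)) - 1*(-22/25) = (-199 - (7*(-36 + 64 + 192 + 92) + 9)) + 22/25 = (-199 - (7*312 + 9)) + 22/25 = (-199 - (2184 + 9)) + 22/25 = (-199 - 1*2193) + 22/25 = (-199 - 2193) + 22/25 = -2392 + 22/25 = -59778/25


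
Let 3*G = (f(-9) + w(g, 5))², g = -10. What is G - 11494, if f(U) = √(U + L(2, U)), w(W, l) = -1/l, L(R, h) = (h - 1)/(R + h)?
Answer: -6035668/525 - 2*I*√371/105 ≈ -11497.0 - 0.36688*I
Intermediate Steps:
L(R, h) = (-1 + h)/(R + h)
f(U) = √(U + (-1 + U)/(2 + U))
G = (-⅕ + I*√371/7)²/3 (G = (√((-1 - 9 - 9*(2 - 9))/(2 - 9)) - 1/5)²/3 = (√((-1 - 9 - 9*(-7))/(-7)) - 1*⅕)²/3 = (√(-(-1 - 9 + 63)/7) - ⅕)²/3 = (√(-⅐*53) - ⅕)²/3 = (√(-53/7) - ⅕)²/3 = (I*√371/7 - ⅕)²/3 = (-⅕ + I*√371/7)²/3 ≈ -2.5105 - 0.36688*I)
G - 11494 = (7 - 5*I*√371)²/3675 - 11494 = -11494 + (7 - 5*I*√371)²/3675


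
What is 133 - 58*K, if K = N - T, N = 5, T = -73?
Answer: -4391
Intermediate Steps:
K = 78 (K = 5 - 1*(-73) = 5 + 73 = 78)
133 - 58*K = 133 - 58*78 = 133 - 4524 = -4391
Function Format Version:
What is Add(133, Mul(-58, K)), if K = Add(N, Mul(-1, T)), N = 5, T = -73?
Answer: -4391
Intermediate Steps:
K = 78 (K = Add(5, Mul(-1, -73)) = Add(5, 73) = 78)
Add(133, Mul(-58, K)) = Add(133, Mul(-58, 78)) = Add(133, -4524) = -4391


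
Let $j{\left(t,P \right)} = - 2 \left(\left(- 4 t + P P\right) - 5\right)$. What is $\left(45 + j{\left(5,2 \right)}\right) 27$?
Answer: $2349$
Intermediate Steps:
$j{\left(t,P \right)} = 10 - 2 P^{2} + 8 t$ ($j{\left(t,P \right)} = - 2 \left(\left(- 4 t + P^{2}\right) - 5\right) = - 2 \left(\left(P^{2} - 4 t\right) - 5\right) = - 2 \left(-5 + P^{2} - 4 t\right) = 10 - 2 P^{2} + 8 t$)
$\left(45 + j{\left(5,2 \right)}\right) 27 = \left(45 + \left(10 - 2 \cdot 2^{2} + 8 \cdot 5\right)\right) 27 = \left(45 + \left(10 - 8 + 40\right)\right) 27 = \left(45 + 42\right) 27 = 87 \cdot 27 = 2349$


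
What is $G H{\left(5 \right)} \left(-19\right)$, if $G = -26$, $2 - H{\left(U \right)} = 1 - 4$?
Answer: $2470$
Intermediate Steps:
$H{\left(U \right)} = 5$ ($H{\left(U \right)} = 2 - \left(1 - 4\right) = 2 - -3 = 2 + 3 = 5$)
$G H{\left(5 \right)} \left(-19\right) = \left(-26\right) 5 \left(-19\right) = \left(-130\right) \left(-19\right) = 2470$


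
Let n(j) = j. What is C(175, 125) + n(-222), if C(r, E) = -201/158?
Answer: -35277/158 ≈ -223.27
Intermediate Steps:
C(r, E) = -201/158 (C(r, E) = -201*1/158 = -201/158)
C(175, 125) + n(-222) = -201/158 - 222 = -35277/158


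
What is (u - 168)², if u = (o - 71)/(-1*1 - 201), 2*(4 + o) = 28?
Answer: 1147515625/40804 ≈ 28123.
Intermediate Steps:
o = 10 (o = -4 + (½)*28 = -4 + 14 = 10)
u = 61/202 (u = (10 - 71)/(-1*1 - 201) = -61/(-1 - 201) = -61/(-202) = -61*(-1/202) = 61/202 ≈ 0.30198)
(u - 168)² = (61/202 - 168)² = (-33875/202)² = 1147515625/40804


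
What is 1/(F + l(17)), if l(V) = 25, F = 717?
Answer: 1/742 ≈ 0.0013477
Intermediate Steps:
1/(F + l(17)) = 1/(717 + 25) = 1/742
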